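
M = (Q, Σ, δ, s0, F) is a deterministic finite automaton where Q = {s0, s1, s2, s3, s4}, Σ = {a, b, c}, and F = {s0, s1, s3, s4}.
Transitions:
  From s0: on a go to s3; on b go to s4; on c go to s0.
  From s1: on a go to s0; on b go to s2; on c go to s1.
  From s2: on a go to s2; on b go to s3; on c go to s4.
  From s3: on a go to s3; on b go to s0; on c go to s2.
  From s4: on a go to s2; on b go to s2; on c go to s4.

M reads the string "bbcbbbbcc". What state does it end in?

s4

s0 --b--> s4
s4 --b--> s2
s2 --c--> s4
s4 --b--> s2
s2 --b--> s3
s3 --b--> s0
s0 --b--> s4
s4 --c--> s4
s4 --c--> s4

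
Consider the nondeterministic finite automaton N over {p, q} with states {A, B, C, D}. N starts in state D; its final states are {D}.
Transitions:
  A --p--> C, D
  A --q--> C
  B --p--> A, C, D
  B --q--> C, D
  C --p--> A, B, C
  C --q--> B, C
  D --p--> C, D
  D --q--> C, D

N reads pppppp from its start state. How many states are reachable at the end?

Start: {D}
read p: {C, D}
read p: {A, B, C, D}
read p: {A, B, C, D}
read p: {A, B, C, D}
read p: {A, B, C, D}
read p: {A, B, C, D}
Final reachable set {A, B, C, D} has 4 states.

4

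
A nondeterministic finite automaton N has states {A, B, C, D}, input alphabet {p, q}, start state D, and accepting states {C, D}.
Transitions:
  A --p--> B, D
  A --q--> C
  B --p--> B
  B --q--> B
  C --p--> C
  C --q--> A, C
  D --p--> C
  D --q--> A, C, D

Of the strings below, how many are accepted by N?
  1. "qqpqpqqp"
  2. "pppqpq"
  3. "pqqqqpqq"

3

"qqpqpqqp": accepted
"pppqpq": accepted
"pqqqqpqq": accepted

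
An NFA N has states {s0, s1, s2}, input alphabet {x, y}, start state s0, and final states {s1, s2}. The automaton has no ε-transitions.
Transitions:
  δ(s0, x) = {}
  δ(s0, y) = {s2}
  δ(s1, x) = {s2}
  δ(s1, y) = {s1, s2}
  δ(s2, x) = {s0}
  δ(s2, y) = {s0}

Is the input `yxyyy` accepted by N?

Start: {s0}
read y: {s2}
read x: {s0}
read y: {s2}
read y: {s0}
read y: {s2}
Reachable ∩ accepting = {s2} — nonempty.

accepted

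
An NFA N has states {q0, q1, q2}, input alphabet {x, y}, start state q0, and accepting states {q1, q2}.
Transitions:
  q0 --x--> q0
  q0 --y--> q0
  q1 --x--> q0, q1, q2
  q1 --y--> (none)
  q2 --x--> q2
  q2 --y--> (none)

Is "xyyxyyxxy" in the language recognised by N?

rejected

Start: {q0}
read x: {q0}
read y: {q0}
read y: {q0}
read x: {q0}
read y: {q0}
read y: {q0}
read x: {q0}
read x: {q0}
read y: {q0}
Reachable ∩ accepting = {} — empty.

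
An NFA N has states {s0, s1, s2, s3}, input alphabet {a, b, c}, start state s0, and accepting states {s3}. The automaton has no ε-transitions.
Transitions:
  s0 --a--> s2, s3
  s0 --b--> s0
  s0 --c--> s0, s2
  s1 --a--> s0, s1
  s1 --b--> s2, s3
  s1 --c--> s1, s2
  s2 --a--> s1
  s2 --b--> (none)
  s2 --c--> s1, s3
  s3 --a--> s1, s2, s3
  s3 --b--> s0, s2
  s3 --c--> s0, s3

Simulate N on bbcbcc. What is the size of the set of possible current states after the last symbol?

Start: {s0}
read b: {s0}
read b: {s0}
read c: {s0, s2}
read b: {s0}
read c: {s0, s2}
read c: {s0, s1, s2, s3}
Final reachable set {s0, s1, s2, s3} has 4 states.

4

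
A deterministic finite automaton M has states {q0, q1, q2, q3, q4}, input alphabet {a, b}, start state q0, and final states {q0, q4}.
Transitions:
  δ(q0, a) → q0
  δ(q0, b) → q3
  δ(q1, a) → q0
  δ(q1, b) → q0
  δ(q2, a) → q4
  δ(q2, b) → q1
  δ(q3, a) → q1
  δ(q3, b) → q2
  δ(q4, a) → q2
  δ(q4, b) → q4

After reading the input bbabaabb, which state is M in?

q4

q0 --b--> q3
q3 --b--> q2
q2 --a--> q4
q4 --b--> q4
q4 --a--> q2
q2 --a--> q4
q4 --b--> q4
q4 --b--> q4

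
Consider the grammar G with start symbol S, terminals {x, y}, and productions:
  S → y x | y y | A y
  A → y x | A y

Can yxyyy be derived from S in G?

S ⇒ Ay ⇒ Ayy ⇒ Ayyy ⇒ yxyyy

yes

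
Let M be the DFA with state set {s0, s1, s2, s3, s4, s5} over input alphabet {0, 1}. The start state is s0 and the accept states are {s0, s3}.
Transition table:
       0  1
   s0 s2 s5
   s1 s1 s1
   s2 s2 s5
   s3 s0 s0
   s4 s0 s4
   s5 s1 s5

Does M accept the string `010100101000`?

s0 --0--> s2
s2 --1--> s5
s5 --0--> s1
s1 --1--> s1
s1 --0--> s1
s1 --0--> s1
s1 --1--> s1
s1 --0--> s1
s1 --1--> s1
s1 --0--> s1
s1 --0--> s1
s1 --0--> s1
End in state s1, which is not an accepting state.

rejected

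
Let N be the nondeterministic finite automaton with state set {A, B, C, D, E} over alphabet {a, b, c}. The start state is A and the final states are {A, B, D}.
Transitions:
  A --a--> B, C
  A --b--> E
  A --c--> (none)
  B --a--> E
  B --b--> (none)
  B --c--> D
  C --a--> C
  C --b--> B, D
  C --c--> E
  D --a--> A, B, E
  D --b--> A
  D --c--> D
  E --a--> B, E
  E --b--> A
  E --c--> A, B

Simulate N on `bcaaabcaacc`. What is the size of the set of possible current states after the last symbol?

3

Start: {A}
read b: {E}
read c: {A, B}
read a: {B, C, E}
read a: {B, C, E}
read a: {B, C, E}
read b: {A, B, D}
read c: {D}
read a: {A, B, E}
read a: {B, C, E}
read c: {A, B, D, E}
read c: {A, B, D}
Final reachable set {A, B, D} has 3 states.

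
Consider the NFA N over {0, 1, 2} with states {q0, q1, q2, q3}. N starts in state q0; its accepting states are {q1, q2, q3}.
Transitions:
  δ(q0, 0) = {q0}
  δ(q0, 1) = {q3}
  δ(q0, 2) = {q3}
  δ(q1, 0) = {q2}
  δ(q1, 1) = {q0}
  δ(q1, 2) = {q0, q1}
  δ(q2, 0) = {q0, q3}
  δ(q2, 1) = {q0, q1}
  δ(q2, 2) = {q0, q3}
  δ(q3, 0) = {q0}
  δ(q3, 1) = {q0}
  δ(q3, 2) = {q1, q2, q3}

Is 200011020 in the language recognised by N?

rejected

Start: {q0}
read 2: {q3}
read 0: {q0}
read 0: {q0}
read 0: {q0}
read 1: {q3}
read 1: {q0}
read 0: {q0}
read 2: {q3}
read 0: {q0}
Reachable ∩ accepting = {} — empty.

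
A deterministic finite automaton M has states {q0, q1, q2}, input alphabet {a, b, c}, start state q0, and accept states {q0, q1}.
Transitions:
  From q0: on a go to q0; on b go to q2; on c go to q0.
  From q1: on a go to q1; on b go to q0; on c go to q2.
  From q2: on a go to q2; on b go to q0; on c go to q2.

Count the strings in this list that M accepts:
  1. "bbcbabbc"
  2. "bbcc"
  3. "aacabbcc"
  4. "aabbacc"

3

"bbcbabbc": rejected
"bbcc": accepted
"aacabbcc": accepted
"aabbacc": accepted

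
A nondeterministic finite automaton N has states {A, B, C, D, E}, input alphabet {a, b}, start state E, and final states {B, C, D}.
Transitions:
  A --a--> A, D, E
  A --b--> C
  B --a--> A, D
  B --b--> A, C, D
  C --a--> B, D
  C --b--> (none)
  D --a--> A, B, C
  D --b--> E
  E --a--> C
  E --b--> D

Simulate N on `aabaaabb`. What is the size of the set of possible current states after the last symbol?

3

Start: {E}
read a: {C}
read a: {B, D}
read b: {A, C, D, E}
read a: {A, B, C, D, E}
read a: {A, B, C, D, E}
read a: {A, B, C, D, E}
read b: {A, C, D, E}
read b: {C, D, E}
Final reachable set {C, D, E} has 3 states.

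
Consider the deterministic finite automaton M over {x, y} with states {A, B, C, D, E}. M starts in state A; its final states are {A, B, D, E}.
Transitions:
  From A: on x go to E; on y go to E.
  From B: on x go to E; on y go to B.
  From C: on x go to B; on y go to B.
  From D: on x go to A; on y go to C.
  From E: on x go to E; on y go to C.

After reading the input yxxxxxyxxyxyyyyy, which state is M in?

A --y--> E
E --x--> E
E --x--> E
E --x--> E
E --x--> E
E --x--> E
E --y--> C
C --x--> B
B --x--> E
E --y--> C
C --x--> B
B --y--> B
B --y--> B
B --y--> B
B --y--> B
B --y--> B

B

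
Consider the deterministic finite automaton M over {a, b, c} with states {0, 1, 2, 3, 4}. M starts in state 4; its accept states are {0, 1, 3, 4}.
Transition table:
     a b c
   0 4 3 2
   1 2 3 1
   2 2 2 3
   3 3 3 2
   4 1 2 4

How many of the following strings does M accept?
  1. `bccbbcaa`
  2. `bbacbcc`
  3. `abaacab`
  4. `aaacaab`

`bccbbcaa`: accepted
`bbacbcc`: accepted
`abaacab`: rejected
`aaacaab`: accepted

3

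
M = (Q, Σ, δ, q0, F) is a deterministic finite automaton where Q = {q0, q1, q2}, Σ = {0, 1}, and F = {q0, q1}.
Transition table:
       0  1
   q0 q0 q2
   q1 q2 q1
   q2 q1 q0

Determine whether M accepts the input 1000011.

rejected

q0 --1--> q2
q2 --0--> q1
q1 --0--> q2
q2 --0--> q1
q1 --0--> q2
q2 --1--> q0
q0 --1--> q2
End in state q2, which is not an accepting state.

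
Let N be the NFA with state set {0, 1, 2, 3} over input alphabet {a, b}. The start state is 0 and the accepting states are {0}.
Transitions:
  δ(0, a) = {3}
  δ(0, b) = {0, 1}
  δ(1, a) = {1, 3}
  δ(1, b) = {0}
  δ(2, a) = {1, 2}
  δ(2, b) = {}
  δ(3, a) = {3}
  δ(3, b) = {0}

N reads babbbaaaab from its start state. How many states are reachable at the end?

1

Start: {0}
read b: {0, 1}
read a: {1, 3}
read b: {0}
read b: {0, 1}
read b: {0, 1}
read a: {1, 3}
read a: {1, 3}
read a: {1, 3}
read a: {1, 3}
read b: {0}
Final reachable set {0} has 1 state.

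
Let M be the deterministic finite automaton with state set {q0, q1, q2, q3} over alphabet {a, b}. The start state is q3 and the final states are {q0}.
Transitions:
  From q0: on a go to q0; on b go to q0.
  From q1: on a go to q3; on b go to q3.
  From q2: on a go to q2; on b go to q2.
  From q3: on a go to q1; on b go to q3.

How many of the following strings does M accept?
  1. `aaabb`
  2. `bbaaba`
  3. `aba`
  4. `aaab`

`aaabb`: rejected
`bbaaba`: rejected
`aba`: rejected
`aaab`: rejected

0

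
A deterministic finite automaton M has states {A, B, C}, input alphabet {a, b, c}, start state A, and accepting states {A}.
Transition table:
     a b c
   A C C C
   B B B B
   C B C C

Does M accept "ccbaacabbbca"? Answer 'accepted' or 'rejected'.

A --c--> C
C --c--> C
C --b--> C
C --a--> B
B --a--> B
B --c--> B
B --a--> B
B --b--> B
B --b--> B
B --b--> B
B --c--> B
B --a--> B
End in state B, which is not an accepting state.

rejected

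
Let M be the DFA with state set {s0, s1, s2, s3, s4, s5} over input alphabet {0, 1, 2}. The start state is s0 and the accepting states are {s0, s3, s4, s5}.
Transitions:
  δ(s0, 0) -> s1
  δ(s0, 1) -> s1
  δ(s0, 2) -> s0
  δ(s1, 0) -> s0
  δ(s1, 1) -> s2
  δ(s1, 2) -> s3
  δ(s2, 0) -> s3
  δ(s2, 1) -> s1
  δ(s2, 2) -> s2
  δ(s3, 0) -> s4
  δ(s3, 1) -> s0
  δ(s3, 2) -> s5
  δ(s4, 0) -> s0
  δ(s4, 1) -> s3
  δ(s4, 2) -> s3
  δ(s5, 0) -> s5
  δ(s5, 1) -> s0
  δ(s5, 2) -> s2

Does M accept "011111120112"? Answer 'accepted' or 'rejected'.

s0 --0--> s1
s1 --1--> s2
s2 --1--> s1
s1 --1--> s2
s2 --1--> s1
s1 --1--> s2
s2 --1--> s1
s1 --2--> s3
s3 --0--> s4
s4 --1--> s3
s3 --1--> s0
s0 --2--> s0
End in state s0, which is an accepting state.

accepted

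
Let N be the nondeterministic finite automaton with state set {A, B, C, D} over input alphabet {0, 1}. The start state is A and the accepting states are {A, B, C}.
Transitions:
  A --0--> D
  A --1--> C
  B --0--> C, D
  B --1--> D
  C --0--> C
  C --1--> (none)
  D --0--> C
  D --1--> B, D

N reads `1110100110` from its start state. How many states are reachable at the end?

0

Start: {A}
read 1: {C}
read 1: {}
The reachable set is empty and stays empty for the remaining 8 symbols.
Final reachable set {} has 0 states.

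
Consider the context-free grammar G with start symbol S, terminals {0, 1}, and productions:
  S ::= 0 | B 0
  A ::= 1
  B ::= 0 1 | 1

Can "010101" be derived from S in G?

no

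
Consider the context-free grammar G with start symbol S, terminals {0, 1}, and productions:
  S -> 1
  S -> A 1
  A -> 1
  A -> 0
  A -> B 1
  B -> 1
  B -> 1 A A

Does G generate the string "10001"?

no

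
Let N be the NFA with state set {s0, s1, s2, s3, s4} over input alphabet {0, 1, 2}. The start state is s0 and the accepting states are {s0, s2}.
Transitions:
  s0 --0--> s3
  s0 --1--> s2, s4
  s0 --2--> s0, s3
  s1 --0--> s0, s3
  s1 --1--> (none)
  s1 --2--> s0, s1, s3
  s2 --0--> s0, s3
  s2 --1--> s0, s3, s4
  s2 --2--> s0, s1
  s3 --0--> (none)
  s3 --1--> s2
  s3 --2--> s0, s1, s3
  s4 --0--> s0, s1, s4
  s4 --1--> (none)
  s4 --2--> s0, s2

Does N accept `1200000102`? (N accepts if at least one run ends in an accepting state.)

rejected

Start: {s0}
read 1: {s2, s4}
read 2: {s0, s1, s2}
read 0: {s0, s3}
read 0: {s3}
read 0: {}
The reachable set is empty and stays empty for the remaining 5 symbols.
Reachable ∩ accepting = {} — empty.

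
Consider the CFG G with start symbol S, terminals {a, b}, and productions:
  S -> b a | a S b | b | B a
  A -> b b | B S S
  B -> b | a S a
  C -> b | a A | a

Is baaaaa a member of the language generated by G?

no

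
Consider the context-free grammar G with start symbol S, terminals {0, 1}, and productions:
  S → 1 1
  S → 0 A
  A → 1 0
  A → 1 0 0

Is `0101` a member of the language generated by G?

no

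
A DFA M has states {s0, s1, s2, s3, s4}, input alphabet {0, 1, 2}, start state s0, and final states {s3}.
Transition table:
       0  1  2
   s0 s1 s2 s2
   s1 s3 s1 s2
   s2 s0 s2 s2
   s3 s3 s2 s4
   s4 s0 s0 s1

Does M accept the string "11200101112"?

rejected

s0 --1--> s2
s2 --1--> s2
s2 --2--> s2
s2 --0--> s0
s0 --0--> s1
s1 --1--> s1
s1 --0--> s3
s3 --1--> s2
s2 --1--> s2
s2 --1--> s2
s2 --2--> s2
End in state s2, which is not an accepting state.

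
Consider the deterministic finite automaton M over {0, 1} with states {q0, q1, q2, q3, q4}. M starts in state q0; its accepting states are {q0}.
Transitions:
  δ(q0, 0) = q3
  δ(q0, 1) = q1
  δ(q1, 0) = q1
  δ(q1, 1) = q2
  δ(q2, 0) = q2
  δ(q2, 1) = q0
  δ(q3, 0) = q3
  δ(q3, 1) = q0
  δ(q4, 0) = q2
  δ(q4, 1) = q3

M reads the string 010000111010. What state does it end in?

q3

q0 --0--> q3
q3 --1--> q0
q0 --0--> q3
q3 --0--> q3
q3 --0--> q3
q3 --0--> q3
q3 --1--> q0
q0 --1--> q1
q1 --1--> q2
q2 --0--> q2
q2 --1--> q0
q0 --0--> q3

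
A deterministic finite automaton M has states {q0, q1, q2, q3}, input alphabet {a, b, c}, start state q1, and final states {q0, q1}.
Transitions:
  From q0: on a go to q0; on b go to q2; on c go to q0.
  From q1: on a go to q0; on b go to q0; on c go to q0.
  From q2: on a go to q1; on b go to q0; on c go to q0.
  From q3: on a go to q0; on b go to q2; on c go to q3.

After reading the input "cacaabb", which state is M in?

q0

q1 --c--> q0
q0 --a--> q0
q0 --c--> q0
q0 --a--> q0
q0 --a--> q0
q0 --b--> q2
q2 --b--> q0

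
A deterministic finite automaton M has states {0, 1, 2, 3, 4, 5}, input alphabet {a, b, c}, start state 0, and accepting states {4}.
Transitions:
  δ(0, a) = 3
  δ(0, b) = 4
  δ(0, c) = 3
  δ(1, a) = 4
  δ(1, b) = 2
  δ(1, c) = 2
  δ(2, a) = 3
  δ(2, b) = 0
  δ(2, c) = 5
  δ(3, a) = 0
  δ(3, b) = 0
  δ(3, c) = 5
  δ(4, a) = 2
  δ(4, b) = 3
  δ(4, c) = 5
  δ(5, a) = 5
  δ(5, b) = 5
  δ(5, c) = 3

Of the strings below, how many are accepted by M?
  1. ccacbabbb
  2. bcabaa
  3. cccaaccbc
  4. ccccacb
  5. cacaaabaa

0

ccacbabbb: rejected
bcabaa: rejected
cccaaccbc: rejected
ccccacb: rejected
cacaaabaa: rejected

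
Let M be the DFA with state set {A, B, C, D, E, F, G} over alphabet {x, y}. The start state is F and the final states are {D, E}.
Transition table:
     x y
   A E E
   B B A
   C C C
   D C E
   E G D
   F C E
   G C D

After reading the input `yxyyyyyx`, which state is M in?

F --y--> E
E --x--> G
G --y--> D
D --y--> E
E --y--> D
D --y--> E
E --y--> D
D --x--> C

C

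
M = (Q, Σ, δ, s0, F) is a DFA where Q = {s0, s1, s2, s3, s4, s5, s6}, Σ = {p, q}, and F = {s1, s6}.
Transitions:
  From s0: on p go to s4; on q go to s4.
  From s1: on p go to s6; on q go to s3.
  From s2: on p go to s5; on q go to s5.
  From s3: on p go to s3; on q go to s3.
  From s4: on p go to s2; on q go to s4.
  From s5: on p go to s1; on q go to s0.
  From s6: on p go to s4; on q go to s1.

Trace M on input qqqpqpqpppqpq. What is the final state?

s0 --q--> s4
s4 --q--> s4
s4 --q--> s4
s4 --p--> s2
s2 --q--> s5
s5 --p--> s1
s1 --q--> s3
s3 --p--> s3
s3 --p--> s3
s3 --p--> s3
s3 --q--> s3
s3 --p--> s3
s3 --q--> s3

s3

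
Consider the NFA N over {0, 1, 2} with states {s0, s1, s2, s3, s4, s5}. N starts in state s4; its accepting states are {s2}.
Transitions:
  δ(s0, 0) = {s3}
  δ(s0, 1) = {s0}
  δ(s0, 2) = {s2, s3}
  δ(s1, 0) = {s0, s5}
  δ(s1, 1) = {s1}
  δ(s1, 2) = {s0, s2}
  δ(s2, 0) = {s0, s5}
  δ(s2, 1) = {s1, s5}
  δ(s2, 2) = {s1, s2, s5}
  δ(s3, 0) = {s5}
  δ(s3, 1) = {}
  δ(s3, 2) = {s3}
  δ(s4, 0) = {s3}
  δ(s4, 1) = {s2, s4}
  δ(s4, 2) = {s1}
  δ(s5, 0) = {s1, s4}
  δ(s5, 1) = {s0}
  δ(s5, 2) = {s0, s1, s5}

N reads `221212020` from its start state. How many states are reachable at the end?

Start: {s4}
read 2: {s1}
read 2: {s0, s2}
read 1: {s0, s1, s5}
read 2: {s0, s1, s2, s3, s5}
read 1: {s0, s1, s5}
read 2: {s0, s1, s2, s3, s5}
read 0: {s0, s1, s3, s4, s5}
read 2: {s0, s1, s2, s3, s5}
read 0: {s0, s1, s3, s4, s5}
Final reachable set {s0, s1, s3, s4, s5} has 5 states.

5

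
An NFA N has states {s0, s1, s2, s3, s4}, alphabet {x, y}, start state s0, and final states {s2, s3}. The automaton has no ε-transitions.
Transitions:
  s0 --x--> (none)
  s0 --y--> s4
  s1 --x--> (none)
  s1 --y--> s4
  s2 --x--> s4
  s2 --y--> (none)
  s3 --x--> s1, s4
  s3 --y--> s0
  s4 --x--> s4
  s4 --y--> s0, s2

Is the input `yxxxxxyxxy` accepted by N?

Start: {s0}
read y: {s4}
read x: {s4}
read x: {s4}
read x: {s4}
read x: {s4}
read x: {s4}
read y: {s0, s2}
read x: {s4}
read x: {s4}
read y: {s0, s2}
Reachable ∩ accepting = {s2} — nonempty.

accepted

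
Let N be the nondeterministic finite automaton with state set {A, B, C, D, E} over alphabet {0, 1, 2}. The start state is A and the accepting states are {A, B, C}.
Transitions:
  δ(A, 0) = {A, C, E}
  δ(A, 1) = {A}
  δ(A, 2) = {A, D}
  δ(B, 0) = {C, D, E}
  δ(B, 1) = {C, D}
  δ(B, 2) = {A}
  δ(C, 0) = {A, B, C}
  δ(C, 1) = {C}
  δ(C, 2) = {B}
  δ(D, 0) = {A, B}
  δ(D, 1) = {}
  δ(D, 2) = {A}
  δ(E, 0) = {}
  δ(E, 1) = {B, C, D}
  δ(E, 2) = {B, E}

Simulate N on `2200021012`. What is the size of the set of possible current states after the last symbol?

3

Start: {A}
read 2: {A, D}
read 2: {A, D}
read 0: {A, B, C, E}
read 0: {A, B, C, D, E}
read 0: {A, B, C, D, E}
read 2: {A, B, D, E}
read 1: {A, B, C, D}
read 0: {A, B, C, D, E}
read 1: {A, B, C, D}
read 2: {A, B, D}
Final reachable set {A, B, D} has 3 states.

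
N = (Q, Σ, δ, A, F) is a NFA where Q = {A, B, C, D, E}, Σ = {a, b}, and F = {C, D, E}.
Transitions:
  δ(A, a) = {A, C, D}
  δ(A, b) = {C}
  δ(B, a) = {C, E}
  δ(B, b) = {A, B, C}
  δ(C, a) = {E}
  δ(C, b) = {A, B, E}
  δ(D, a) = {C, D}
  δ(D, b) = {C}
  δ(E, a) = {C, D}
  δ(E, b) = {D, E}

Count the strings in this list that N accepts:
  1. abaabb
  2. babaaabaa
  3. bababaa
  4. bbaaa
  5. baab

5

abaabb: accepted
babaaabaa: accepted
bababaa: accepted
bbaaa: accepted
baab: accepted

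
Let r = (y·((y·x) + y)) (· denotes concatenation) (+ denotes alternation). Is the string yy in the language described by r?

yes

Split as y·y: y matches y and ((y·x)+y) matches y.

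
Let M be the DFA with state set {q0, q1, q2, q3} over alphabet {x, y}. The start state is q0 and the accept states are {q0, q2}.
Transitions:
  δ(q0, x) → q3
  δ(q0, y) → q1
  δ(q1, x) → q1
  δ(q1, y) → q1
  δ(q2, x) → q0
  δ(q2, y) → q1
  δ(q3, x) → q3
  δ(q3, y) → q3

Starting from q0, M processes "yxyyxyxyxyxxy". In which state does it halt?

q0 --y--> q1
q1 --x--> q1
q1 --y--> q1
q1 --y--> q1
q1 --x--> q1
q1 --y--> q1
q1 --x--> q1
q1 --y--> q1
q1 --x--> q1
q1 --y--> q1
q1 --x--> q1
q1 --x--> q1
q1 --y--> q1

q1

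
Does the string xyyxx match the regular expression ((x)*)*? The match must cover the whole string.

no

xyyxx cannot be split into zero or more pieces each matching (x)*.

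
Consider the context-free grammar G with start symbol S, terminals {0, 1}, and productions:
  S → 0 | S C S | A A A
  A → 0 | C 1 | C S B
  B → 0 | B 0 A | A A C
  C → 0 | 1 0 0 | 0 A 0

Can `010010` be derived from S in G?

S ⇒ AAA ⇒ 0AA ⇒ 0C1A ⇒ 01001A ⇒ 010010

yes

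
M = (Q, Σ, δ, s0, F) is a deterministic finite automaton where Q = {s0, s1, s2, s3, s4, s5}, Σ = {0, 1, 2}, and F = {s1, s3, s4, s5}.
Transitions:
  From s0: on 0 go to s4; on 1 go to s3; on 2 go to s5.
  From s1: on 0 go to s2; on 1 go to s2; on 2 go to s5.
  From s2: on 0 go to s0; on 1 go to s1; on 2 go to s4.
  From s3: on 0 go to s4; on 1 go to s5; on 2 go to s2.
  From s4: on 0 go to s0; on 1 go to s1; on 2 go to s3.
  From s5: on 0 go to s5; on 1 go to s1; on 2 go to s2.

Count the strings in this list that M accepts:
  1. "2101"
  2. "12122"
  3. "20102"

"2101": accepted
"12122": rejected
"20102": accepted

2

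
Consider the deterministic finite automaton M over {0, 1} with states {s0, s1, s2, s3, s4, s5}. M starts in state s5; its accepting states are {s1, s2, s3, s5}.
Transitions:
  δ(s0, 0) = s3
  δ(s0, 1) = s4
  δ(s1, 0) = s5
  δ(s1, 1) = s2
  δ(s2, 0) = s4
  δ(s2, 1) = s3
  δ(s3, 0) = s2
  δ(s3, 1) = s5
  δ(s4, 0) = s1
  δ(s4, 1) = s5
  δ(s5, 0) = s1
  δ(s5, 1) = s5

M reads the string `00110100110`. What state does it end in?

s2

s5 --0--> s1
s1 --0--> s5
s5 --1--> s5
s5 --1--> s5
s5 --0--> s1
s1 --1--> s2
s2 --0--> s4
s4 --0--> s1
s1 --1--> s2
s2 --1--> s3
s3 --0--> s2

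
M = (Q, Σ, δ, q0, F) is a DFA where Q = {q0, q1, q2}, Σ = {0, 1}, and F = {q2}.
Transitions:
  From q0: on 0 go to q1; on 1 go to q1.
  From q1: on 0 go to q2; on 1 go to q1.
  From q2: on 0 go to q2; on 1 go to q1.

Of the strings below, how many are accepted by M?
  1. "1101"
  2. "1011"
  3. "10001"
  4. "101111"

"1101": rejected
"1011": rejected
"10001": rejected
"101111": rejected

0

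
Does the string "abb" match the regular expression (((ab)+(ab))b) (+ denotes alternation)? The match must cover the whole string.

Split as ab·b: ((ab)+(ab)) matches ab and b matches b.

yes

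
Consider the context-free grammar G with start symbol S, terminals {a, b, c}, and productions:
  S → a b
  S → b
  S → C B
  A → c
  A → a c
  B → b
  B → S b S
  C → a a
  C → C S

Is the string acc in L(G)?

no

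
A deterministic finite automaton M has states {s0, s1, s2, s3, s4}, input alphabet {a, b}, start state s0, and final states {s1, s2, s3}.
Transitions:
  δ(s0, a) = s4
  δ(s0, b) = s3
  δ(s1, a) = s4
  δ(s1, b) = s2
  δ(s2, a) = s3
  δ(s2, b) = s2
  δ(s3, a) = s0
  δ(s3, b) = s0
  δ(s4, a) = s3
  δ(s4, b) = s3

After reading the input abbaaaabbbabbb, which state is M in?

s0 --a--> s4
s4 --b--> s3
s3 --b--> s0
s0 --a--> s4
s4 --a--> s3
s3 --a--> s0
s0 --a--> s4
s4 --b--> s3
s3 --b--> s0
s0 --b--> s3
s3 --a--> s0
s0 --b--> s3
s3 --b--> s0
s0 --b--> s3

s3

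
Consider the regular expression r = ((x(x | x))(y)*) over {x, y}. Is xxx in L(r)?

No split of xxx into u·v has (x(x|x)) matching u and (y)* matching v.

no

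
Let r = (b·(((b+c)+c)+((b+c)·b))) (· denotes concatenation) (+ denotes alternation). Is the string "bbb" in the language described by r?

Split as b·bb: b matches b and (((b+c)+c)+((b+c)·b)) matches bb.

yes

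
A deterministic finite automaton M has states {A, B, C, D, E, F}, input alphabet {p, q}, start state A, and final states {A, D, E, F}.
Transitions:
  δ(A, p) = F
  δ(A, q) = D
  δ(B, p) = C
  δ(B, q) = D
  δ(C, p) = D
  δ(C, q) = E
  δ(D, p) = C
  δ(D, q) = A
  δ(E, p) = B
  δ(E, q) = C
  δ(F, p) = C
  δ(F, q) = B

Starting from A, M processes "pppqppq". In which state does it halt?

A --p--> F
F --p--> C
C --p--> D
D --q--> A
A --p--> F
F --p--> C
C --q--> E

E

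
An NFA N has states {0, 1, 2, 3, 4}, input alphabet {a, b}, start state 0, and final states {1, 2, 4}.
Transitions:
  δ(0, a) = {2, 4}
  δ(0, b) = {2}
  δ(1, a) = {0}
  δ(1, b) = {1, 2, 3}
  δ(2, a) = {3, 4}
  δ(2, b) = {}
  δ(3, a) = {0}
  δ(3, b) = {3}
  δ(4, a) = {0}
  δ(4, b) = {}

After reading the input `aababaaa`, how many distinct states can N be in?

Start: {0}
read a: {2, 4}
read a: {0, 3, 4}
read b: {2, 3}
read a: {0, 3, 4}
read b: {2, 3}
read a: {0, 3, 4}
read a: {0, 2, 4}
read a: {0, 2, 3, 4}
Final reachable set {0, 2, 3, 4} has 4 states.

4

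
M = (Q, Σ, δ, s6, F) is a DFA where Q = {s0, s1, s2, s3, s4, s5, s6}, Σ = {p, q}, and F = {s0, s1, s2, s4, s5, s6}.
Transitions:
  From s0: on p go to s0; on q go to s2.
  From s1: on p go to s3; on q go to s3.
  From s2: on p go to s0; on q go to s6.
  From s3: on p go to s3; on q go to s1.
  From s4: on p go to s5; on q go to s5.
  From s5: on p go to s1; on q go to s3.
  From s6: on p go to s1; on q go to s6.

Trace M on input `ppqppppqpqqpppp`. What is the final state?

s3

s6 --p--> s1
s1 --p--> s3
s3 --q--> s1
s1 --p--> s3
s3 --p--> s3
s3 --p--> s3
s3 --p--> s3
s3 --q--> s1
s1 --p--> s3
s3 --q--> s1
s1 --q--> s3
s3 --p--> s3
s3 --p--> s3
s3 --p--> s3
s3 --p--> s3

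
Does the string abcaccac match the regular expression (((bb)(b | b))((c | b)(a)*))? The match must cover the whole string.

No split of abcaccac into u·v has ((bb)(b|b)) matching u and ((c|b)(a)*) matching v.

no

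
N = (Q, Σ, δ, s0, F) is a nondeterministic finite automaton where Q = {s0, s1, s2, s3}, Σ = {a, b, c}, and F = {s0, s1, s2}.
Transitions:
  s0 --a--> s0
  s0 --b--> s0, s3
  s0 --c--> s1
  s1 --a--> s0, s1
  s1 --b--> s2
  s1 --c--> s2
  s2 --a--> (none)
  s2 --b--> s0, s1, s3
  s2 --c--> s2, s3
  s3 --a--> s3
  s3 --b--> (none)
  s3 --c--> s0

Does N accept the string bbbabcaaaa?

Start: {s0}
read b: {s0, s3}
read b: {s0, s3}
read b: {s0, s3}
read a: {s0, s3}
read b: {s0, s3}
read c: {s0, s1}
read a: {s0, s1}
read a: {s0, s1}
read a: {s0, s1}
read a: {s0, s1}
Reachable ∩ accepting = {s0, s1} — nonempty.

accepted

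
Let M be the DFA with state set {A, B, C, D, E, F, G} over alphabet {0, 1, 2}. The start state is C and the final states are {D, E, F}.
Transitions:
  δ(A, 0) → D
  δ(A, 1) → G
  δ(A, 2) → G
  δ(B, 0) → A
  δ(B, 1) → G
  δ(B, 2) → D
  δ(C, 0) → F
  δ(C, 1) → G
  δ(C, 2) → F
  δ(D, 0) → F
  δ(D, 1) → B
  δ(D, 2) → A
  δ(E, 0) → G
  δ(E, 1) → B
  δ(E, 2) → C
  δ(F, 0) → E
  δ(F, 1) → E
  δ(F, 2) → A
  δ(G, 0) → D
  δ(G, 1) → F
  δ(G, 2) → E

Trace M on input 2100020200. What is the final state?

F

C --2--> F
F --1--> E
E --0--> G
G --0--> D
D --0--> F
F --2--> A
A --0--> D
D --2--> A
A --0--> D
D --0--> F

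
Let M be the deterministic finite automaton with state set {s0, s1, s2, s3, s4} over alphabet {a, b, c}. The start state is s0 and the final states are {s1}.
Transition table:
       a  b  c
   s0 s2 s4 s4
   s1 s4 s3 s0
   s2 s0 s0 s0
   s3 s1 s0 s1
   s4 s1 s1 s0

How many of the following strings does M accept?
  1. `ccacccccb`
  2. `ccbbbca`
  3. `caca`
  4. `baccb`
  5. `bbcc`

`ccacccccb`: rejected
`ccbbbca`: rejected
`caca`: rejected
`baccb`: accepted
`bbcc`: rejected

1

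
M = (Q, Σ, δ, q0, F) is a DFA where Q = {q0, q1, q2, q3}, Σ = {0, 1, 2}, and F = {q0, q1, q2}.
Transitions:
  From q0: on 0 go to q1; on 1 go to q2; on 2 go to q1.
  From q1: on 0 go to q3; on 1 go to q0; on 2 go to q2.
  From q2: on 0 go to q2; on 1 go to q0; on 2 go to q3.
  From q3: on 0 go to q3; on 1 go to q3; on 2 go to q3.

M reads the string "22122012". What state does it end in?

q1

q0 --2--> q1
q1 --2--> q2
q2 --1--> q0
q0 --2--> q1
q1 --2--> q2
q2 --0--> q2
q2 --1--> q0
q0 --2--> q1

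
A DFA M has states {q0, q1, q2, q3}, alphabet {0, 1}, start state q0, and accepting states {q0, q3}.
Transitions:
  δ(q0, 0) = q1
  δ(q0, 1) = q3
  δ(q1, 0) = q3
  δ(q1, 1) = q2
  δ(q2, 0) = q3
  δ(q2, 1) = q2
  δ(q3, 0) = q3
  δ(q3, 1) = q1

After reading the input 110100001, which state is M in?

q1

q0 --1--> q3
q3 --1--> q1
q1 --0--> q3
q3 --1--> q1
q1 --0--> q3
q3 --0--> q3
q3 --0--> q3
q3 --0--> q3
q3 --1--> q1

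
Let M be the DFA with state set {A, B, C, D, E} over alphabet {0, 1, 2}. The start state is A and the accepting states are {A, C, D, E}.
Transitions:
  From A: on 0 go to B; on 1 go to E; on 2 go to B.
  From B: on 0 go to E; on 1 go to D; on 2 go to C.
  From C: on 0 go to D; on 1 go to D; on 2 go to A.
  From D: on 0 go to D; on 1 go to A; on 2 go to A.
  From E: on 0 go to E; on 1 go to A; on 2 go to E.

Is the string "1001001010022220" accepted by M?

rejected

A --1--> E
E --0--> E
E --0--> E
E --1--> A
A --0--> B
B --0--> E
E --1--> A
A --0--> B
B --1--> D
D --0--> D
D --0--> D
D --2--> A
A --2--> B
B --2--> C
C --2--> A
A --0--> B
End in state B, which is not an accepting state.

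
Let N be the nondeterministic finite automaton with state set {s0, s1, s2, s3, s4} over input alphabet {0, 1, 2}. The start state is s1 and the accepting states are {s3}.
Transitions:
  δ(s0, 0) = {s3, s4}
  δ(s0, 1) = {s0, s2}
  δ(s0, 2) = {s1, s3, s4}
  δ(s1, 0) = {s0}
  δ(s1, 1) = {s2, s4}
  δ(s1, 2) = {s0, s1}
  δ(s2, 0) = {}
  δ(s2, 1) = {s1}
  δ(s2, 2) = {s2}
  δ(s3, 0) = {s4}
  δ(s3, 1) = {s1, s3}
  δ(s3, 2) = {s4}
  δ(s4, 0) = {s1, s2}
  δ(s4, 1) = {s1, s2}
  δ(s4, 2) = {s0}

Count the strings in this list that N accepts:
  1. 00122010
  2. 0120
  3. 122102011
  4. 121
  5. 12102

00122010: accepted
0120: rejected
122102011: accepted
121: rejected
12102: accepted

3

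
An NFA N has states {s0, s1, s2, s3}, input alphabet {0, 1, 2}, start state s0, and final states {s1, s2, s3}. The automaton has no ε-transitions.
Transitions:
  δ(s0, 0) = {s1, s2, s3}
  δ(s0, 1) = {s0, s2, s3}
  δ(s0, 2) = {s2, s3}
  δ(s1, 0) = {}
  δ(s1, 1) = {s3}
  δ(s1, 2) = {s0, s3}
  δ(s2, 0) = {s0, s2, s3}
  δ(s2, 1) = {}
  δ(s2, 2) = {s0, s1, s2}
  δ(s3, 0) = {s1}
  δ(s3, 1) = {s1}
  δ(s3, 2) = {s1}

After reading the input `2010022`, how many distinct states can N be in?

4

Start: {s0}
read 2: {s2, s3}
read 0: {s0, s1, s2, s3}
read 1: {s0, s1, s2, s3}
read 0: {s0, s1, s2, s3}
read 0: {s0, s1, s2, s3}
read 2: {s0, s1, s2, s3}
read 2: {s0, s1, s2, s3}
Final reachable set {s0, s1, s2, s3} has 4 states.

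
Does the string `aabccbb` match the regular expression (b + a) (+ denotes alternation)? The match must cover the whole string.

Neither b nor a matches aabccbb.

no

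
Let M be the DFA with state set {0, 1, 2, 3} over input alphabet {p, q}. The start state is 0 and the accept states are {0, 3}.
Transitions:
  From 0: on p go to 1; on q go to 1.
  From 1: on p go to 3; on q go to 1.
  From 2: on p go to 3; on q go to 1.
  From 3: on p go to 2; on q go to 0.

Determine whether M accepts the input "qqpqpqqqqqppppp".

0 --q--> 1
1 --q--> 1
1 --p--> 3
3 --q--> 0
0 --p--> 1
1 --q--> 1
1 --q--> 1
1 --q--> 1
1 --q--> 1
1 --q--> 1
1 --p--> 3
3 --p--> 2
2 --p--> 3
3 --p--> 2
2 --p--> 3
End in state 3, which is an accepting state.

accepted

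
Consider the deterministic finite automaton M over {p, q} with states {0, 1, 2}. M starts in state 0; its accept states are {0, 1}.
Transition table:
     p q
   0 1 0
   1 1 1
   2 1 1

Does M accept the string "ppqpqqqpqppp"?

0 --p--> 1
1 --p--> 1
1 --q--> 1
1 --p--> 1
1 --q--> 1
1 --q--> 1
1 --q--> 1
1 --p--> 1
1 --q--> 1
1 --p--> 1
1 --p--> 1
1 --p--> 1
End in state 1, which is an accepting state.

accepted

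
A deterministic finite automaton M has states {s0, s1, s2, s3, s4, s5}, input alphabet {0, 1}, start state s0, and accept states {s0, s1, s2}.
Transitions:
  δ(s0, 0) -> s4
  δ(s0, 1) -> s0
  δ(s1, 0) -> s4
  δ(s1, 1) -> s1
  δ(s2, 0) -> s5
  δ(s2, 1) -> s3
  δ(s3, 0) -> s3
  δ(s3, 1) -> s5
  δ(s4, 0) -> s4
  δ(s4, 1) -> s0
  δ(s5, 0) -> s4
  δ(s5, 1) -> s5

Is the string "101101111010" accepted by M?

s0 --1--> s0
s0 --0--> s4
s4 --1--> s0
s0 --1--> s0
s0 --0--> s4
s4 --1--> s0
s0 --1--> s0
s0 --1--> s0
s0 --1--> s0
s0 --0--> s4
s4 --1--> s0
s0 --0--> s4
End in state s4, which is not an accepting state.

rejected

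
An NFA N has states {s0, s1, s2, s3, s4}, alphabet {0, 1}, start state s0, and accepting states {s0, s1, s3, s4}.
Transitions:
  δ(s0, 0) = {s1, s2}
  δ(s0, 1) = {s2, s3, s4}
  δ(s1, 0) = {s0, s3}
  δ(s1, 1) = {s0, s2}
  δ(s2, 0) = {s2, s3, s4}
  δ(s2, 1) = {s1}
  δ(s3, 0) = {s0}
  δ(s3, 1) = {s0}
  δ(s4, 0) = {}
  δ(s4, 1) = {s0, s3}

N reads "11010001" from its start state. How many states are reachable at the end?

5

Start: {s0}
read 1: {s2, s3, s4}
read 1: {s0, s1, s3}
read 0: {s0, s1, s2, s3}
read 1: {s0, s1, s2, s3, s4}
read 0: {s0, s1, s2, s3, s4}
read 0: {s0, s1, s2, s3, s4}
read 0: {s0, s1, s2, s3, s4}
read 1: {s0, s1, s2, s3, s4}
Final reachable set {s0, s1, s2, s3, s4} has 5 states.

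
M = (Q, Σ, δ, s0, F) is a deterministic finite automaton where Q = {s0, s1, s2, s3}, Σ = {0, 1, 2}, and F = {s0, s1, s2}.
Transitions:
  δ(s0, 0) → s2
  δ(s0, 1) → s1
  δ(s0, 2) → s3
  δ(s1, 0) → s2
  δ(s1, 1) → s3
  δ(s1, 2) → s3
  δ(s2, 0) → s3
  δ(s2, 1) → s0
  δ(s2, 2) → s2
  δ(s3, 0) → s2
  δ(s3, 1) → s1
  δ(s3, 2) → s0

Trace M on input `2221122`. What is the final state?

s3

s0 --2--> s3
s3 --2--> s0
s0 --2--> s3
s3 --1--> s1
s1 --1--> s3
s3 --2--> s0
s0 --2--> s3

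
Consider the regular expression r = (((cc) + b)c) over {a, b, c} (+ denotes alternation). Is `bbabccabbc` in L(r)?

no

No split of bbabccabbc into u·v has ((cc)+b) matching u and c matching v.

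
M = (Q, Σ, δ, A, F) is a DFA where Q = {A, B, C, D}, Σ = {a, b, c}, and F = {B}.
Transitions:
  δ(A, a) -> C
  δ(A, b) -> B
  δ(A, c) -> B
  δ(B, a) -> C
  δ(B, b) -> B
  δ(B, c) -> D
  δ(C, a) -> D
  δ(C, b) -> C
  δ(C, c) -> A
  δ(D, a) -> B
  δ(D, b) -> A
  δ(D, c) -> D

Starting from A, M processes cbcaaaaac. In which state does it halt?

A --c--> B
B --b--> B
B --c--> D
D --a--> B
B --a--> C
C --a--> D
D --a--> B
B --a--> C
C --c--> A

A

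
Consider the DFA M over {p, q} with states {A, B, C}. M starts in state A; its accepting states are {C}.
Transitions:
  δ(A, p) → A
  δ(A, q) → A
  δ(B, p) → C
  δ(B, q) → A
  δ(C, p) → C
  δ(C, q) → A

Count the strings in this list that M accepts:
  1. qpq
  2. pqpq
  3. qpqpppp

0

qpq: rejected
pqpq: rejected
qpqpppp: rejected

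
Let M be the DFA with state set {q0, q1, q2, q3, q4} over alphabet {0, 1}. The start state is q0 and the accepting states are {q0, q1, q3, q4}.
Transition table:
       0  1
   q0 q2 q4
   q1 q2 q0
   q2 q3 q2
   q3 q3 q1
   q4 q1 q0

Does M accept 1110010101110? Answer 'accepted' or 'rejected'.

q0 --1--> q4
q4 --1--> q0
q0 --1--> q4
q4 --0--> q1
q1 --0--> q2
q2 --1--> q2
q2 --0--> q3
q3 --1--> q1
q1 --0--> q2
q2 --1--> q2
q2 --1--> q2
q2 --1--> q2
q2 --0--> q3
End in state q3, which is an accepting state.

accepted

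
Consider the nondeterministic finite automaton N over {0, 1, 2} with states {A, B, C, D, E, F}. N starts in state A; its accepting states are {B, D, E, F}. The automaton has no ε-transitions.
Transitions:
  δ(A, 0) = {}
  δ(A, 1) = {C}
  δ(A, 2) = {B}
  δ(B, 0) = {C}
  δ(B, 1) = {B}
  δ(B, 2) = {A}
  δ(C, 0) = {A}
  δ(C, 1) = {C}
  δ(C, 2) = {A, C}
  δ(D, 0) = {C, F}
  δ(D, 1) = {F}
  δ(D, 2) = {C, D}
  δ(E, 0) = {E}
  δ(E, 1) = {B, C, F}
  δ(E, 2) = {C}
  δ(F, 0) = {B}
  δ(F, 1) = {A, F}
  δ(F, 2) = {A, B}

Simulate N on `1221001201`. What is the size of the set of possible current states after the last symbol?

1

Start: {A}
read 1: {C}
read 2: {A, C}
read 2: {A, B, C}
read 1: {B, C}
read 0: {A, C}
read 0: {A}
read 1: {C}
read 2: {A, C}
read 0: {A}
read 1: {C}
Final reachable set {C} has 1 state.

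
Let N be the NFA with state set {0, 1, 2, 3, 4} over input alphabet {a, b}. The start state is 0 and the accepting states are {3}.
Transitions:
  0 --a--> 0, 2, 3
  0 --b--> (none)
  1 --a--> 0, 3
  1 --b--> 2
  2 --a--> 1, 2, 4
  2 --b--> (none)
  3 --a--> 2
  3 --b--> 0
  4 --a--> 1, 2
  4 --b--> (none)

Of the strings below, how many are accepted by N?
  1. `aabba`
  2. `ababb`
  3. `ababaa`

1

`aabba`: rejected
`ababb`: rejected
`ababaa`: accepted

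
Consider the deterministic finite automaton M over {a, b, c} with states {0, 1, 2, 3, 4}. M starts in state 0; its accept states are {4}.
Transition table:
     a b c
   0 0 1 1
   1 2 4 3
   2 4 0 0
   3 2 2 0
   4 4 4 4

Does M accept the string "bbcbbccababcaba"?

accepted

0 --b--> 1
1 --b--> 4
4 --c--> 4
4 --b--> 4
4 --b--> 4
4 --c--> 4
4 --c--> 4
4 --a--> 4
4 --b--> 4
4 --a--> 4
4 --b--> 4
4 --c--> 4
4 --a--> 4
4 --b--> 4
4 --a--> 4
End in state 4, which is an accepting state.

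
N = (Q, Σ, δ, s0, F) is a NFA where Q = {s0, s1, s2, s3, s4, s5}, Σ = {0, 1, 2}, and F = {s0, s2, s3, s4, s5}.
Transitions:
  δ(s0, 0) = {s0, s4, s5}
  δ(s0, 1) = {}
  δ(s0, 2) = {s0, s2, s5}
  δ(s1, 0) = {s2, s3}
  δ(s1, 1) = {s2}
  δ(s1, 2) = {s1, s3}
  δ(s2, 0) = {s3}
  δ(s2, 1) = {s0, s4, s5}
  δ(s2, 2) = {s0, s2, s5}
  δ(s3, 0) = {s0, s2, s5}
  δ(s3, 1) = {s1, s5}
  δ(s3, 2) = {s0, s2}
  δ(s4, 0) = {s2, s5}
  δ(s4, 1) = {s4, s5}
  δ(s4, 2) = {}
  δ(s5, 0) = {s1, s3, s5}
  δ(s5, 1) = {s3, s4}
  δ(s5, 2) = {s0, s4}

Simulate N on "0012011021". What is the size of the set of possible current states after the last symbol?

Start: {s0}
read 0: {s0, s4, s5}
read 0: {s0, s1, s2, s3, s4, s5}
read 1: {s0, s1, s2, s3, s4, s5}
read 2: {s0, s1, s2, s3, s4, s5}
read 0: {s0, s1, s2, s3, s4, s5}
read 1: {s0, s1, s2, s3, s4, s5}
read 1: {s0, s1, s2, s3, s4, s5}
read 0: {s0, s1, s2, s3, s4, s5}
read 2: {s0, s1, s2, s3, s4, s5}
read 1: {s0, s1, s2, s3, s4, s5}
Final reachable set {s0, s1, s2, s3, s4, s5} has 6 states.

6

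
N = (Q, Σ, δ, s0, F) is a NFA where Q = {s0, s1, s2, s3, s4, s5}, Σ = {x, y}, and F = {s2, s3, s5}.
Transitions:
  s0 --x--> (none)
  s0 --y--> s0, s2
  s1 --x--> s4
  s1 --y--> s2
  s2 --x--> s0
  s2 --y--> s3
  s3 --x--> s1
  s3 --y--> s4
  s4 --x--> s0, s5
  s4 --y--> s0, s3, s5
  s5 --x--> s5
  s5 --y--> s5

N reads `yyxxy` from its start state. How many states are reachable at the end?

Start: {s0}
read y: {s0, s2}
read y: {s0, s2, s3}
read x: {s0, s1}
read x: {s4}
read y: {s0, s3, s5}
Final reachable set {s0, s3, s5} has 3 states.

3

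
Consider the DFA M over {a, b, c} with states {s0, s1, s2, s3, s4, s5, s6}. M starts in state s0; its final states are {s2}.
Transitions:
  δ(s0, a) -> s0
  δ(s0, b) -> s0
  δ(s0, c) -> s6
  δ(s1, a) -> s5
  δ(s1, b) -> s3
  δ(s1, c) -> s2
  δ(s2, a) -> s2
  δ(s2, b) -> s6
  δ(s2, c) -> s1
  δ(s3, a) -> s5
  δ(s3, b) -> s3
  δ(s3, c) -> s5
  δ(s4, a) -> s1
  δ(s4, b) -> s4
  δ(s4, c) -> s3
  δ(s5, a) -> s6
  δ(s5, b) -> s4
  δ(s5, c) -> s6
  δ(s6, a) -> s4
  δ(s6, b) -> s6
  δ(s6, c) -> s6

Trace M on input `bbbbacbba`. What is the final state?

s0 --b--> s0
s0 --b--> s0
s0 --b--> s0
s0 --b--> s0
s0 --a--> s0
s0 --c--> s6
s6 --b--> s6
s6 --b--> s6
s6 --a--> s4

s4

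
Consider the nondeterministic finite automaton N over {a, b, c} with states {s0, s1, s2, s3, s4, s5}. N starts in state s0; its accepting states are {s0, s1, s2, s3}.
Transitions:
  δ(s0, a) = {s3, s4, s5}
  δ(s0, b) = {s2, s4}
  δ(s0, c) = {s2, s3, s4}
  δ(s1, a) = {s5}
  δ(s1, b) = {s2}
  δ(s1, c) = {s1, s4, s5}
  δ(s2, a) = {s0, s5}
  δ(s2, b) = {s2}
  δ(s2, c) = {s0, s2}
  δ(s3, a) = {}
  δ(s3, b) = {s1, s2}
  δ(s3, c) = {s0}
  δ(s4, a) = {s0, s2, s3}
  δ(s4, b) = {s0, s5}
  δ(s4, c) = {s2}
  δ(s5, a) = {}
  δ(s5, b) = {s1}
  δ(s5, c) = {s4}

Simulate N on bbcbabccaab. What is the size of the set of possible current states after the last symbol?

5

Start: {s0}
read b: {s2, s4}
read b: {s0, s2, s5}
read c: {s0, s2, s3, s4}
read b: {s0, s1, s2, s4, s5}
read a: {s0, s2, s3, s4, s5}
read b: {s0, s1, s2, s4, s5}
read c: {s0, s1, s2, s3, s4, s5}
read c: {s0, s1, s2, s3, s4, s5}
read a: {s0, s2, s3, s4, s5}
read a: {s0, s2, s3, s4, s5}
read b: {s0, s1, s2, s4, s5}
Final reachable set {s0, s1, s2, s4, s5} has 5 states.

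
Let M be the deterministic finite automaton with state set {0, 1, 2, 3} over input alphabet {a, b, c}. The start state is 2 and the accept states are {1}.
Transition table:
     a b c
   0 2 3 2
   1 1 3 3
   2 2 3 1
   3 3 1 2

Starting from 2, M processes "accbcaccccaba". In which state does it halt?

3

2 --a--> 2
2 --c--> 1
1 --c--> 3
3 --b--> 1
1 --c--> 3
3 --a--> 3
3 --c--> 2
2 --c--> 1
1 --c--> 3
3 --c--> 2
2 --a--> 2
2 --b--> 3
3 --a--> 3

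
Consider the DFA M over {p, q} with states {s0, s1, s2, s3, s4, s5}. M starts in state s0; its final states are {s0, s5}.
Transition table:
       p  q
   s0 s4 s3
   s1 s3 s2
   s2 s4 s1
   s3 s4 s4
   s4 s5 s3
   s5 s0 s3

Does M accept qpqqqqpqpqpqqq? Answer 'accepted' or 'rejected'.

rejected

s0 --q--> s3
s3 --p--> s4
s4 --q--> s3
s3 --q--> s4
s4 --q--> s3
s3 --q--> s4
s4 --p--> s5
s5 --q--> s3
s3 --p--> s4
s4 --q--> s3
s3 --p--> s4
s4 --q--> s3
s3 --q--> s4
s4 --q--> s3
End in state s3, which is not an accepting state.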